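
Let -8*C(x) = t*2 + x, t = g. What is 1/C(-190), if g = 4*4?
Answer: 4/79 ≈ 0.050633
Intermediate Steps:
g = 16
t = 16
C(x) = -4 - x/8 (C(x) = -(16*2 + x)/8 = -(32 + x)/8 = -4 - x/8)
1/C(-190) = 1/(-4 - ⅛*(-190)) = 1/(-4 + 95/4) = 1/(79/4) = 4/79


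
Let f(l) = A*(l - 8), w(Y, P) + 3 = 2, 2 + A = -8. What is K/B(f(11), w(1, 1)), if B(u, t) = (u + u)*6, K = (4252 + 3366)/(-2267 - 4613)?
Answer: 3809/1238400 ≈ 0.0030757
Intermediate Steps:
A = -10 (A = -2 - 8 = -10)
w(Y, P) = -1 (w(Y, P) = -3 + 2 = -1)
f(l) = 80 - 10*l (f(l) = -10*(l - 8) = -10*(-8 + l) = 80 - 10*l)
K = -3809/3440 (K = 7618/(-6880) = 7618*(-1/6880) = -3809/3440 ≈ -1.1073)
B(u, t) = 12*u (B(u, t) = (2*u)*6 = 12*u)
K/B(f(11), w(1, 1)) = -3809*1/(12*(80 - 10*11))/3440 = -3809*1/(12*(80 - 110))/3440 = -3809/(3440*(12*(-30))) = -3809/3440/(-360) = -3809/3440*(-1/360) = 3809/1238400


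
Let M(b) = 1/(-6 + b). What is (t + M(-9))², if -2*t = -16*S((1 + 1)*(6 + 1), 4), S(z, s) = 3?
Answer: 128881/225 ≈ 572.80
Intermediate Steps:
t = 24 (t = -(-8)*3 = -½*(-48) = 24)
(t + M(-9))² = (24 + 1/(-6 - 9))² = (24 + 1/(-15))² = (24 - 1/15)² = (359/15)² = 128881/225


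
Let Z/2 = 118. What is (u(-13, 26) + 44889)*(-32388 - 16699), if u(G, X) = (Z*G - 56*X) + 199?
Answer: -1991165068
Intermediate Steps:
Z = 236 (Z = 2*118 = 236)
u(G, X) = 199 - 56*X + 236*G (u(G, X) = (236*G - 56*X) + 199 = (-56*X + 236*G) + 199 = 199 - 56*X + 236*G)
(u(-13, 26) + 44889)*(-32388 - 16699) = ((199 - 56*26 + 236*(-13)) + 44889)*(-32388 - 16699) = ((199 - 1456 - 3068) + 44889)*(-49087) = (-4325 + 44889)*(-49087) = 40564*(-49087) = -1991165068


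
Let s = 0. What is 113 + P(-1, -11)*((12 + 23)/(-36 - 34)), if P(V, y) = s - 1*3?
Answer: 229/2 ≈ 114.50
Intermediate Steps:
P(V, y) = -3 (P(V, y) = 0 - 1*3 = 0 - 3 = -3)
113 + P(-1, -11)*((12 + 23)/(-36 - 34)) = 113 - 3*(12 + 23)/(-36 - 34) = 113 - 105/(-70) = 113 - 105*(-1)/70 = 113 - 3*(-½) = 113 + 3/2 = 229/2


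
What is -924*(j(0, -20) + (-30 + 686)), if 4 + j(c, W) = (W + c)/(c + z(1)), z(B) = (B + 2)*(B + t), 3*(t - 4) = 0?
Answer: -601216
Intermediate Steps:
t = 4 (t = 4 + (⅓)*0 = 4 + 0 = 4)
z(B) = (2 + B)*(4 + B) (z(B) = (B + 2)*(B + 4) = (2 + B)*(4 + B))
j(c, W) = -4 + (W + c)/(15 + c) (j(c, W) = -4 + (W + c)/(c + (8 + 1² + 6*1)) = -4 + (W + c)/(c + (8 + 1 + 6)) = -4 + (W + c)/(c + 15) = -4 + (W + c)/(15 + c))
-924*(j(0, -20) + (-30 + 686)) = -924*((-60 - 20 - 3*0)/(15 + 0) + (-30 + 686)) = -924*((-60 - 20 + 0)/15 + 656) = -924*((1/15)*(-80) + 656) = -924*(-16/3 + 656) = -924*1952/3 = -601216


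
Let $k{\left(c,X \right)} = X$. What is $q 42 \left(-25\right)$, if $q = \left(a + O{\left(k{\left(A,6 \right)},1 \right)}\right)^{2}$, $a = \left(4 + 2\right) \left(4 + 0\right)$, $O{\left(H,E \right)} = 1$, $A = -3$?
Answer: $-656250$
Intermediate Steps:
$a = 24$ ($a = 6 \cdot 4 = 24$)
$q = 625$ ($q = \left(24 + 1\right)^{2} = 25^{2} = 625$)
$q 42 \left(-25\right) = 625 \cdot 42 \left(-25\right) = 26250 \left(-25\right) = -656250$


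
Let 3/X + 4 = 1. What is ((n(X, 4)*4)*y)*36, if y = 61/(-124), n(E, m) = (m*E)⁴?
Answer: -562176/31 ≈ -18135.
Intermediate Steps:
X = -1 (X = 3/(-4 + 1) = 3/(-3) = 3*(-⅓) = -1)
n(E, m) = E⁴*m⁴ (n(E, m) = (E*m)⁴ = E⁴*m⁴)
y = -61/124 (y = 61*(-1/124) = -61/124 ≈ -0.49194)
((n(X, 4)*4)*y)*36 = ((((-1)⁴*4⁴)*4)*(-61/124))*36 = (((1*256)*4)*(-61/124))*36 = ((256*4)*(-61/124))*36 = (1024*(-61/124))*36 = -15616/31*36 = -562176/31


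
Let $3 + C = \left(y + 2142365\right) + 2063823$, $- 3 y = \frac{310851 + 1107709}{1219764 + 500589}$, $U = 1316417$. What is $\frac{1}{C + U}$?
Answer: $\frac{5161059}{28502473336958} \approx 1.8107 \cdot 10^{-7}$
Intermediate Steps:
$y = - \frac{1418560}{5161059}$ ($y = - \frac{\left(310851 + 1107709\right) \frac{1}{1219764 + 500589}}{3} = - \frac{1418560 \cdot \frac{1}{1720353}}{3} = \left(- \frac{1}{3}\right) \frac{1418560}{1720353} = - \frac{1418560}{5161059} \approx -0.27486$)
$C = \frac{21708367531355}{5161059}$ ($C = -3 + \left(\left(- \frac{1418560}{5161059} + 2142365\right) + 2063823\right) = -3 + \left(\frac{11056870745975}{5161059} + 2063823\right) = -3 + \frac{21708383014532}{5161059} = \frac{21708367531355}{5161059} \approx 4.2062 \cdot 10^{6}$)
$\frac{1}{C + U} = \frac{1}{\frac{21708367531355}{5161059} + 1316417} = \frac{1}{\frac{28502473336958}{5161059}} = \frac{5161059}{28502473336958}$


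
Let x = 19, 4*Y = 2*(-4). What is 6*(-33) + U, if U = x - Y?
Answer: -177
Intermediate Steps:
Y = -2 (Y = (2*(-4))/4 = (¼)*(-8) = -2)
U = 21 (U = 19 - 1*(-2) = 19 + 2 = 21)
6*(-33) + U = 6*(-33) + 21 = -198 + 21 = -177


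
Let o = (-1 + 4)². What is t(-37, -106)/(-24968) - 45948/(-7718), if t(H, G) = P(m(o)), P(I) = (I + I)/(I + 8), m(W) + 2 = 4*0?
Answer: 860426107/144527268 ≈ 5.9534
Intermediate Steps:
o = 9 (o = 3² = 9)
m(W) = -2 (m(W) = -2 + 4*0 = -2 + 0 = -2)
P(I) = 2*I/(8 + I) (P(I) = (2*I)/(8 + I) = 2*I/(8 + I))
t(H, G) = -⅔ (t(H, G) = 2*(-2)/(8 - 2) = 2*(-2)/6 = 2*(-2)*(⅙) = -⅔)
t(-37, -106)/(-24968) - 45948/(-7718) = -⅔/(-24968) - 45948/(-7718) = -⅔*(-1/24968) - 45948*(-1/7718) = 1/37452 + 22974/3859 = 860426107/144527268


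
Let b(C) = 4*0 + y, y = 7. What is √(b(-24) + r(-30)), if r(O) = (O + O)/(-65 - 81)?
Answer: √39493/73 ≈ 2.7223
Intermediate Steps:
r(O) = -O/73 (r(O) = (2*O)/(-146) = (2*O)*(-1/146) = -O/73)
b(C) = 7 (b(C) = 4*0 + 7 = 0 + 7 = 7)
√(b(-24) + r(-30)) = √(7 - 1/73*(-30)) = √(7 + 30/73) = √(541/73) = √39493/73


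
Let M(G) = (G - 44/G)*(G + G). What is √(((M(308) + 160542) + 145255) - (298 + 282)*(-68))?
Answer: √534877 ≈ 731.35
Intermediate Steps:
M(G) = 2*G*(G - 44/G) (M(G) = (G - 44/G)*(2*G) = 2*G*(G - 44/G))
√(((M(308) + 160542) + 145255) - (298 + 282)*(-68)) = √((((-88 + 2*308²) + 160542) + 145255) - (298 + 282)*(-68)) = √((((-88 + 2*94864) + 160542) + 145255) - 580*(-68)) = √((((-88 + 189728) + 160542) + 145255) - 1*(-39440)) = √(((189640 + 160542) + 145255) + 39440) = √((350182 + 145255) + 39440) = √(495437 + 39440) = √534877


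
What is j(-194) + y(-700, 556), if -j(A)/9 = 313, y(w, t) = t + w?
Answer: -2961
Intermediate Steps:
j(A) = -2817 (j(A) = -9*313 = -2817)
j(-194) + y(-700, 556) = -2817 + (556 - 700) = -2817 - 144 = -2961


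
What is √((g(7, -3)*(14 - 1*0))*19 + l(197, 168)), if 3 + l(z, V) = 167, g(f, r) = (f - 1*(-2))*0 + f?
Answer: √2026 ≈ 45.011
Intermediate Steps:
g(f, r) = f (g(f, r) = (f + 2)*0 + f = (2 + f)*0 + f = 0 + f = f)
l(z, V) = 164 (l(z, V) = -3 + 167 = 164)
√((g(7, -3)*(14 - 1*0))*19 + l(197, 168)) = √((7*(14 - 1*0))*19 + 164) = √((7*(14 + 0))*19 + 164) = √((7*14)*19 + 164) = √(98*19 + 164) = √(1862 + 164) = √2026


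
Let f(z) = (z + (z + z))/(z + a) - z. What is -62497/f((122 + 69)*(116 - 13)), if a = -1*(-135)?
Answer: 1237940576/389623765 ≈ 3.1773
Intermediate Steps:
a = 135
f(z) = -z + 3*z/(135 + z) (f(z) = (z + (z + z))/(z + 135) - z = (z + 2*z)/(135 + z) - z = (3*z)/(135 + z) - z = 3*z/(135 + z) - z = -z + 3*z/(135 + z))
-62497/f((122 + 69)*(116 - 13)) = -62497*(-(135 + (122 + 69)*(116 - 13))/((116 - 13)*(122 + 69)*(132 + (122 + 69)*(116 - 13)))) = -62497*(-(135 + 191*103)/(19673*(132 + 191*103))) = -62497*(-(135 + 19673)/(19673*(132 + 19673))) = -62497/((-1*19673*19805/19808)) = -62497/((-1*19673*1/19808*19805)) = -62497/(-389623765/19808) = -62497*(-19808/389623765) = 1237940576/389623765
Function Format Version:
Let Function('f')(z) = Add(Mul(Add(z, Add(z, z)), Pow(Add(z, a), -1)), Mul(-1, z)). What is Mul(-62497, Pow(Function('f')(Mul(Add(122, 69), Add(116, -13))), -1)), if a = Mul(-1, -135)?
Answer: Rational(1237940576, 389623765) ≈ 3.1773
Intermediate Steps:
a = 135
Function('f')(z) = Add(Mul(-1, z), Mul(3, z, Pow(Add(135, z), -1))) (Function('f')(z) = Add(Mul(Add(z, Add(z, z)), Pow(Add(z, 135), -1)), Mul(-1, z)) = Add(Mul(Add(z, Mul(2, z)), Pow(Add(135, z), -1)), Mul(-1, z)) = Add(Mul(Mul(3, z), Pow(Add(135, z), -1)), Mul(-1, z)) = Add(Mul(3, z, Pow(Add(135, z), -1)), Mul(-1, z)) = Add(Mul(-1, z), Mul(3, z, Pow(Add(135, z), -1))))
Mul(-62497, Pow(Function('f')(Mul(Add(122, 69), Add(116, -13))), -1)) = Mul(-62497, Pow(Mul(-1, Mul(Add(122, 69), Add(116, -13)), Pow(Add(135, Mul(Add(122, 69), Add(116, -13))), -1), Add(132, Mul(Add(122, 69), Add(116, -13)))), -1)) = Mul(-62497, Pow(Mul(-1, Mul(191, 103), Pow(Add(135, Mul(191, 103)), -1), Add(132, Mul(191, 103))), -1)) = Mul(-62497, Pow(Mul(-1, 19673, Pow(Add(135, 19673), -1), Add(132, 19673)), -1)) = Mul(-62497, Pow(Mul(-1, 19673, Pow(19808, -1), 19805), -1)) = Mul(-62497, Pow(Mul(-1, 19673, Rational(1, 19808), 19805), -1)) = Mul(-62497, Pow(Rational(-389623765, 19808), -1)) = Mul(-62497, Rational(-19808, 389623765)) = Rational(1237940576, 389623765)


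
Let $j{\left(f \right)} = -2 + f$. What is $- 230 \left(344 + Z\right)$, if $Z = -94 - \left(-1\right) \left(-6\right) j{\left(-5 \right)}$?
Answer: $-67160$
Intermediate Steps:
$Z = -52$ ($Z = -94 - \left(-1\right) \left(-6\right) \left(-2 - 5\right) = -94 - 6 \left(-7\right) = -94 - -42 = -94 + 42 = -52$)
$- 230 \left(344 + Z\right) = - 230 \left(344 - 52\right) = \left(-230\right) 292 = -67160$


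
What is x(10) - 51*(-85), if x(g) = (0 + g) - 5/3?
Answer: 13030/3 ≈ 4343.3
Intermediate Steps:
x(g) = -5/3 + g (x(g) = g - 5*⅓ = g - 5/3 = -5/3 + g)
x(10) - 51*(-85) = (-5/3 + 10) - 51*(-85) = 25/3 + 4335 = 13030/3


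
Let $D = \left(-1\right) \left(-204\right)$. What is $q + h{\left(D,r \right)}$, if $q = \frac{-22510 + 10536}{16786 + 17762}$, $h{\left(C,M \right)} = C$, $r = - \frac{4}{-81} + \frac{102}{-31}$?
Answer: $\frac{3517909}{17274} \approx 203.65$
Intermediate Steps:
$r = - \frac{8138}{2511}$ ($r = \left(-4\right) \left(- \frac{1}{81}\right) + 102 \left(- \frac{1}{31}\right) = \frac{4}{81} - \frac{102}{31} = - \frac{8138}{2511} \approx -3.2409$)
$D = 204$
$q = - \frac{5987}{17274}$ ($q = - \frac{11974}{34548} = \left(-11974\right) \frac{1}{34548} = - \frac{5987}{17274} \approx -0.34659$)
$q + h{\left(D,r \right)} = - \frac{5987}{17274} + 204 = \frac{3517909}{17274}$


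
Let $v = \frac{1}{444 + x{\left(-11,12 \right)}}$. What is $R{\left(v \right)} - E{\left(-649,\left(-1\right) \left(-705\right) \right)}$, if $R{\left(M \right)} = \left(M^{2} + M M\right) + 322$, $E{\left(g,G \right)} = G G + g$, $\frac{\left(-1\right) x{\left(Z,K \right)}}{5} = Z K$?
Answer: $- \frac{302299276031}{609408} \approx -4.9605 \cdot 10^{5}$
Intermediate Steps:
$x{\left(Z,K \right)} = - 5 K Z$ ($x{\left(Z,K \right)} = - 5 Z K = - 5 K Z$)
$E{\left(g,G \right)} = g + G^{2}$ ($E{\left(g,G \right)} = G^{2} + g = g + G^{2}$)
$v = \frac{1}{1104}$ ($v = \frac{1}{444 - 60 \left(-11\right)} = \frac{1}{444 + 660} = \frac{1}{1104} \approx 0.0009058$)
$R{\left(M \right)} = 322 + 2 M^{2}$ ($R{\left(M \right)} = \left(M^{2} + M^{2}\right) + 322 = 2 M^{2} + 322 = 322 + 2 M^{2}$)
$R{\left(v \right)} - E{\left(-649,\left(-1\right) \left(-705\right) \right)} = \left(322 + \frac{2}{1218816}\right) - \left(-649 + \left(\left(-1\right) \left(-705\right)\right)^{2}\right) = \left(322 + 2 \cdot \frac{1}{1218816}\right) - \left(-649 + 705^{2}\right) = \left(322 + \frac{1}{609408}\right) - \left(-649 + 497025\right) = \frac{196229377}{609408} - 496376 = - \frac{302299276031}{609408}$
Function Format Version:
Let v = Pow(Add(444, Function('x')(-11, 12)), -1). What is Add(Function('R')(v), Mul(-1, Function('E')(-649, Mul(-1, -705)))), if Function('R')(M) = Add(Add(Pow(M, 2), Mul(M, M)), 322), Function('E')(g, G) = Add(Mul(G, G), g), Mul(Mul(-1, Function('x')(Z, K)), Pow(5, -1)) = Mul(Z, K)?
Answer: Rational(-302299276031, 609408) ≈ -4.9605e+5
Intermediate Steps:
Function('x')(Z, K) = Mul(-5, K, Z) (Function('x')(Z, K) = Mul(-5, Mul(Z, K)) = Mul(-5, Mul(K, Z)) = Mul(-5, K, Z))
Function('E')(g, G) = Add(g, Pow(G, 2)) (Function('E')(g, G) = Add(Pow(G, 2), g) = Add(g, Pow(G, 2)))
v = Rational(1, 1104) (v = Pow(Add(444, Mul(-5, 12, -11)), -1) = Pow(Add(444, 660), -1) = Pow(1104, -1) = Rational(1, 1104) ≈ 0.00090580)
Function('R')(M) = Add(322, Mul(2, Pow(M, 2))) (Function('R')(M) = Add(Add(Pow(M, 2), Pow(M, 2)), 322) = Add(Mul(2, Pow(M, 2)), 322) = Add(322, Mul(2, Pow(M, 2))))
Add(Function('R')(v), Mul(-1, Function('E')(-649, Mul(-1, -705)))) = Add(Add(322, Mul(2, Pow(Rational(1, 1104), 2))), Mul(-1, Add(-649, Pow(Mul(-1, -705), 2)))) = Add(Add(322, Mul(2, Rational(1, 1218816))), Mul(-1, Add(-649, Pow(705, 2)))) = Add(Add(322, Rational(1, 609408)), Mul(-1, Add(-649, 497025))) = Add(Rational(196229377, 609408), Mul(-1, 496376)) = Add(Rational(196229377, 609408), -496376) = Rational(-302299276031, 609408)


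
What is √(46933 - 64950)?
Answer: I*√18017 ≈ 134.23*I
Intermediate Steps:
√(46933 - 64950) = √(-18017) = I*√18017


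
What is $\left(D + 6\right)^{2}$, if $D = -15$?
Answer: $81$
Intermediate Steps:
$\left(D + 6\right)^{2} = \left(-15 + 6\right)^{2} = \left(-9\right)^{2} = 81$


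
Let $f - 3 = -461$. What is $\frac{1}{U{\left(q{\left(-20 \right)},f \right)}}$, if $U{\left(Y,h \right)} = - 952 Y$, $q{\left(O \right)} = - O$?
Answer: $- \frac{1}{19040} \approx -5.2521 \cdot 10^{-5}$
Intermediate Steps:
$f = -458$ ($f = 3 - 461 = -458$)
$\frac{1}{U{\left(q{\left(-20 \right)},f \right)}} = \frac{1}{\left(-952\right) \left(\left(-1\right) \left(-20\right)\right)} = \frac{1}{\left(-952\right) 20} = \frac{1}{-19040} = - \frac{1}{19040}$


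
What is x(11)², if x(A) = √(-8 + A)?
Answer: 3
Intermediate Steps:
x(11)² = (√(-8 + 11))² = (√3)² = 3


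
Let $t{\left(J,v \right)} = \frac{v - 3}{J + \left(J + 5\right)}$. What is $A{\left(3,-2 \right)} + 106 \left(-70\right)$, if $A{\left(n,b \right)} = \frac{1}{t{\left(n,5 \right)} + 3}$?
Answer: $- \frac{259689}{35} \approx -7419.7$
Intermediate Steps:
$t{\left(J,v \right)} = \frac{-3 + v}{5 + 2 J}$ ($t{\left(J,v \right)} = \frac{-3 + v}{J + \left(5 + J\right)} = \frac{-3 + v}{5 + 2 J}$)
$A{\left(n,b \right)} = \frac{1}{3 + \frac{2}{5 + 2 n}}$ ($A{\left(n,b \right)} = \frac{1}{\frac{-3 + 5}{5 + 2 n} + 3} = \frac{1}{\frac{1}{5 + 2 n} 2 + 3} = \frac{1}{\frac{2}{5 + 2 n} + 3} = \frac{1}{3 + \frac{2}{5 + 2 n}}$)
$A{\left(3,-2 \right)} + 106 \left(-70\right) = \frac{5 + 2 \cdot 3}{17 + 6 \cdot 3} + 106 \left(-70\right) = \frac{5 + 6}{17 + 18} - 7420 = \frac{1}{35} \cdot 11 - 7420 = \frac{11}{35} - 7420 = - \frac{259689}{35}$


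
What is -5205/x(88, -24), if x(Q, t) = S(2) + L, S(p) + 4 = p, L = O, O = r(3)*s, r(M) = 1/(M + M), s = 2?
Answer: 3123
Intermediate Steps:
r(M) = 1/(2*M)
O = ⅓ (O = ((½)/3)*2 = ((½)*(⅓))*2 = (⅙)*2 = ⅓ ≈ 0.33333)
L = ⅓ ≈ 0.33333
S(p) = -4 + p
x(Q, t) = -5/3 (x(Q, t) = (-4 + 2) + ⅓ = -2 + ⅓ = -5/3)
-5205/x(88, -24) = -5205/(-5/3) = -5205*(-⅗) = 3123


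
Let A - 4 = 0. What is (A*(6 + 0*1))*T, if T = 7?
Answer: 168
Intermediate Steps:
A = 4 (A = 4 + 0 = 4)
(A*(6 + 0*1))*T = (4*(6 + 0*1))*7 = (4*(6 + 0))*7 = (4*6)*7 = 24*7 = 168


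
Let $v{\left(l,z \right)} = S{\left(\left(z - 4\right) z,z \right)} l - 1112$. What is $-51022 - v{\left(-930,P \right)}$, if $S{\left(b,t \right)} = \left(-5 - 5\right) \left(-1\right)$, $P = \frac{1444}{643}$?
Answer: $-40610$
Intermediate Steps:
$P = \frac{1444}{643}$ ($P = 1444 \cdot \frac{1}{643} = \frac{1444}{643} \approx 2.2457$)
$S{\left(b,t \right)} = 10$ ($S{\left(b,t \right)} = \left(-10\right) \left(-1\right) = 10$)
$v{\left(l,z \right)} = -1112 + 10 l$ ($v{\left(l,z \right)} = 10 l - 1112 = -1112 + 10 l$)
$-51022 - v{\left(-930,P \right)} = -51022 - \left(-1112 + 10 \left(-930\right)\right) = -51022 - \left(-1112 - 9300\right) = -51022 - -10412 = -51022 + 10412 = -40610$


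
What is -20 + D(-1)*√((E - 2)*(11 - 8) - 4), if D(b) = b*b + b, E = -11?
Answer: -20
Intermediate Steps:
D(b) = b + b² (D(b) = b² + b = b + b²)
-20 + D(-1)*√((E - 2)*(11 - 8) - 4) = -20 + (-(1 - 1))*√((-11 - 2)*(11 - 8) - 4) = -20 + (-1*0)*√(-13*3 - 4) = -20 + 0*√(-39 - 4) = -20 + 0*√(-43) = -20 + 0*(I*√43) = -20 + 0 = -20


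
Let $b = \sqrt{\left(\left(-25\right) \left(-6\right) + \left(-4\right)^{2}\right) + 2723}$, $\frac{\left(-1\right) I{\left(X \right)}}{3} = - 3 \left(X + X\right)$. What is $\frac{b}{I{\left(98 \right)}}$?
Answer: $\frac{\sqrt{321}}{588} \approx 0.03047$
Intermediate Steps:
$I{\left(X \right)} = 18 X$ ($I{\left(X \right)} = - 3 \left(- 3 \left(X + X\right)\right) = - 3 \left(- 3 \cdot 2 X\right) = - 3 \left(- 6 X\right) = 18 X$)
$b = 3 \sqrt{321}$ ($b = \sqrt{\left(150 + 16\right) + 2723} = \sqrt{166 + 2723} = \sqrt{2889} = 3 \sqrt{321} \approx 53.749$)
$\frac{b}{I{\left(98 \right)}} = \frac{3 \sqrt{321}}{18 \cdot 98} = \frac{3 \sqrt{321}}{1764} = 3 \sqrt{321} \cdot \frac{1}{1764} = \frac{\sqrt{321}}{588}$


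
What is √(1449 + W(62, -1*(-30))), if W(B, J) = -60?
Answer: √1389 ≈ 37.269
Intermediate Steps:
√(1449 + W(62, -1*(-30))) = √(1449 - 60) = √1389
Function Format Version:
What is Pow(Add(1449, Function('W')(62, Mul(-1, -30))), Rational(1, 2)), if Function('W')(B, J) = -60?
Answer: Pow(1389, Rational(1, 2)) ≈ 37.269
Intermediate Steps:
Pow(Add(1449, Function('W')(62, Mul(-1, -30))), Rational(1, 2)) = Pow(Add(1449, -60), Rational(1, 2)) = Pow(1389, Rational(1, 2))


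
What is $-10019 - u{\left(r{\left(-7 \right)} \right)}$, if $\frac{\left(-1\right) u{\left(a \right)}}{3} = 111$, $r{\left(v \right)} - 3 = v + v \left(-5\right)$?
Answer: $-9686$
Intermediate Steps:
$r{\left(v \right)} = 3 - 4 v$ ($r{\left(v \right)} = 3 + \left(v + v \left(-5\right)\right) = 3 + \left(v - 5 v\right) = 3 - 4 v$)
$u{\left(a \right)} = -333$ ($u{\left(a \right)} = \left(-3\right) 111 = -333$)
$-10019 - u{\left(r{\left(-7 \right)} \right)} = -10019 - -333 = -10019 + 333 = -9686$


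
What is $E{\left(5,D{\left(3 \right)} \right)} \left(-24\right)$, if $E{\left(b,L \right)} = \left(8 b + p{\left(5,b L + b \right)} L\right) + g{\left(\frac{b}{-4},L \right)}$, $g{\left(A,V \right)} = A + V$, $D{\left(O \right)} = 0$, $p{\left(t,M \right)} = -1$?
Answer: $-930$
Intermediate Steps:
$E{\left(b,L \right)} = \frac{31 b}{4}$ ($E{\left(b,L \right)} = \left(8 b - L\right) + \left(\frac{b}{-4} + L\right) = \left(- L + 8 b\right) + \left(b \left(- \frac{1}{4}\right) + L\right) = \left(- L + 8 b\right) + \left(- \frac{b}{4} + L\right) = \left(- L + 8 b\right) + \left(L - \frac{b}{4}\right) = \frac{31 b}{4}$)
$E{\left(5,D{\left(3 \right)} \right)} \left(-24\right) = \frac{31}{4} \cdot 5 \left(-24\right) = \frac{155}{4} \left(-24\right) = -930$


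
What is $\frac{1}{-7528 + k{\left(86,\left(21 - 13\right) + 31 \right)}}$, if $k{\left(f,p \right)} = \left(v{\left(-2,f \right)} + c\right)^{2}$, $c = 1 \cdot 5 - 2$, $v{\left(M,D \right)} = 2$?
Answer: $- \frac{1}{7503} \approx -0.00013328$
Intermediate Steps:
$c = 3$ ($c = 5 - 2 = 3$)
$k{\left(f,p \right)} = 25$ ($k{\left(f,p \right)} = \left(2 + 3\right)^{2} = 5^{2} = 25$)
$\frac{1}{-7528 + k{\left(86,\left(21 - 13\right) + 31 \right)}} = \frac{1}{-7528 + 25} = \frac{1}{-7503} = - \frac{1}{7503}$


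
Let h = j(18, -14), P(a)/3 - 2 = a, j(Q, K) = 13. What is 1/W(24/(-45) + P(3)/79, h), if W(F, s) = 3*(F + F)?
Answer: -395/814 ≈ -0.48526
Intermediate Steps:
P(a) = 6 + 3*a
h = 13
W(F, s) = 6*F (W(F, s) = 3*(2*F) = 6*F)
1/W(24/(-45) + P(3)/79, h) = 1/(6*(24/(-45) + (6 + 3*3)/79)) = 1/(6*(24*(-1/45) + (6 + 9)*(1/79))) = 1/(6*(-8/15 + 15*(1/79))) = 1/(6*(-8/15 + 15/79)) = 1/(6*(-407/1185)) = 1/(-814/395) = -395/814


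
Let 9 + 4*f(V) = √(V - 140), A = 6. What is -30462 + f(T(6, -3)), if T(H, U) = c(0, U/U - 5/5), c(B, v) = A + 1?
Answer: -121857/4 + I*√133/4 ≈ -30464.0 + 2.8831*I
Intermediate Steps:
c(B, v) = 7 (c(B, v) = 6 + 1 = 7)
T(H, U) = 7
f(V) = -9/4 + √(-140 + V)/4 (f(V) = -9/4 + √(V - 140)/4 = -9/4 + √(-140 + V)/4)
-30462 + f(T(6, -3)) = -30462 + (-9/4 + √(-140 + 7)/4) = -30462 + (-9/4 + √(-133)/4) = -30462 + (-9/4 + (I*√133)/4) = -30462 + (-9/4 + I*√133/4) = -121857/4 + I*√133/4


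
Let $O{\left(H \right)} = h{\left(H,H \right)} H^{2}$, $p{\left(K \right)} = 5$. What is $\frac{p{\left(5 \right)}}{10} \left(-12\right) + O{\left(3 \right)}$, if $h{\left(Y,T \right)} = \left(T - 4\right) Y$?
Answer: $-33$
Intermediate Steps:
$h{\left(Y,T \right)} = Y \left(-4 + T\right)$ ($h{\left(Y,T \right)} = \left(-4 + T\right) Y = Y \left(-4 + T\right)$)
$O{\left(H \right)} = H^{3} \left(-4 + H\right)$ ($O{\left(H \right)} = H \left(-4 + H\right) H^{2} = H^{3} \left(-4 + H\right)$)
$\frac{p{\left(5 \right)}}{10} \left(-12\right) + O{\left(3 \right)} = \frac{5}{10} \left(-12\right) + 3^{3} \left(-4 + 3\right) = 5 \cdot \frac{1}{10} \left(-12\right) + 27 \left(-1\right) = \frac{1}{2} \left(-12\right) - 27 = -6 - 27 = -33$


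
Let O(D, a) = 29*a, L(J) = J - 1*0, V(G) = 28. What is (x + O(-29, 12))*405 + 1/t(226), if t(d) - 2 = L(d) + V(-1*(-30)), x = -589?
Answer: -24986879/256 ≈ -97605.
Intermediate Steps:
L(J) = J (L(J) = J + 0 = J)
t(d) = 30 + d (t(d) = 2 + (d + 28) = 2 + (28 + d) = 30 + d)
(x + O(-29, 12))*405 + 1/t(226) = (-589 + 29*12)*405 + 1/(30 + 226) = (-589 + 348)*405 + 1/256 = -241*405 + 1/256 = -97605 + 1/256 = -24986879/256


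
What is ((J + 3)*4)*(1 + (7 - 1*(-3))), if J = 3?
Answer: 264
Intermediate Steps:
((J + 3)*4)*(1 + (7 - 1*(-3))) = ((3 + 3)*4)*(1 + (7 - 1*(-3))) = (6*4)*(1 + (7 + 3)) = 24*(1 + 10) = 24*11 = 264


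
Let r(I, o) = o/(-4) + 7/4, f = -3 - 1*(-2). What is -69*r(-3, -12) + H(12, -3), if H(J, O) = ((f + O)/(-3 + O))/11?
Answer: -43255/132 ≈ -327.69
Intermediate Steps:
f = -1 (f = -3 + 2 = -1)
r(I, o) = 7/4 - o/4 (r(I, o) = o*(-1/4) + 7*(1/4) = -o/4 + 7/4 = 7/4 - o/4)
H(J, O) = (-1 + O)/(11*(-3 + O)) (H(J, O) = ((-1 + O)/(-3 + O))/11 = ((-1 + O)/(-3 + O))*(1/11) = (-1 + O)/(11*(-3 + O)))
-69*r(-3, -12) + H(12, -3) = -69*(7/4 - 1/4*(-12)) + (-1 - 3)/(11*(-3 - 3)) = -69*(7/4 + 3) + (1/11)*(-4)/(-6) = -69*19/4 + (1/11)*(-1/6)*(-4) = -1311/4 + 2/33 = -43255/132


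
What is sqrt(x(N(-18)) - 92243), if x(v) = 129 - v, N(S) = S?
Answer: 8*I*sqrt(1439) ≈ 303.47*I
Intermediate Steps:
sqrt(x(N(-18)) - 92243) = sqrt((129 - 1*(-18)) - 92243) = sqrt((129 + 18) - 92243) = sqrt(147 - 92243) = sqrt(-92096) = 8*I*sqrt(1439)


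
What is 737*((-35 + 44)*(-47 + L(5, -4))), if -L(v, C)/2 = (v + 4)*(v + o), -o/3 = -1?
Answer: -1266903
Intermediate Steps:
o = 3 (o = -3*(-1) = 3)
L(v, C) = -2*(3 + v)*(4 + v) (L(v, C) = -2*(v + 4)*(v + 3) = -2*(4 + v)*(3 + v) = -2*(3 + v)*(4 + v))
737*((-35 + 44)*(-47 + L(5, -4))) = 737*((-35 + 44)*(-47 + (-24 - 14*5 - 2*5²))) = 737*(9*(-47 + (-24 - 70 - 2*25))) = 737*(9*(-47 + (-24 - 70 - 50))) = 737*(9*(-47 - 144)) = 737*(9*(-191)) = 737*(-1719) = -1266903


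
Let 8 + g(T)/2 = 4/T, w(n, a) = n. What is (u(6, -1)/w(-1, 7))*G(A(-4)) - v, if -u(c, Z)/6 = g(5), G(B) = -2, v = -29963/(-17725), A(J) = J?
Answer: 3032917/17725 ≈ 171.11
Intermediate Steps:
v = 29963/17725 (v = -29963*(-1/17725) = 29963/17725 ≈ 1.6904)
g(T) = -16 + 8/T (g(T) = -16 + 2*(4/T) = -16 + 8/T)
u(c, Z) = 432/5 (u(c, Z) = -6*(-16 + 8/5) = -6*(-72/5) = 432/5)
(u(6, -1)/w(-1, 7))*G(A(-4)) - v = ((432/5)/(-1))*(-2) - 1*29963/17725 = ((432/5)*(-1))*(-2) - 29963/17725 = -432/5*(-2) - 29963/17725 = 864/5 - 29963/17725 = 3032917/17725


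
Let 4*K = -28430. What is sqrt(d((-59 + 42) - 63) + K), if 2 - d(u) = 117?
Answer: 3*I*sqrt(3210)/2 ≈ 84.985*I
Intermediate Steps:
d(u) = -115 (d(u) = 2 - 1*117 = 2 - 117 = -115)
K = -14215/2 (K = (1/4)*(-28430) = -14215/2 ≈ -7107.5)
sqrt(d((-59 + 42) - 63) + K) = sqrt(-115 - 14215/2) = sqrt(-14445/2) = 3*I*sqrt(3210)/2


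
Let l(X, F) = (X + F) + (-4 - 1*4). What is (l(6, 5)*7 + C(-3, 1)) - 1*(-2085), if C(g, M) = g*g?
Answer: 2115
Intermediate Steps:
l(X, F) = -8 + F + X (l(X, F) = (F + X) + (-4 - 4) = (F + X) - 8 = -8 + F + X)
C(g, M) = g**2
(l(6, 5)*7 + C(-3, 1)) - 1*(-2085) = ((-8 + 5 + 6)*7 + (-3)**2) - 1*(-2085) = (3*7 + 9) + 2085 = (21 + 9) + 2085 = 30 + 2085 = 2115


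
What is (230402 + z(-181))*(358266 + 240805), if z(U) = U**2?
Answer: 157653321573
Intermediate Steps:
(230402 + z(-181))*(358266 + 240805) = (230402 + (-181)**2)*(358266 + 240805) = (230402 + 32761)*599071 = 263163*599071 = 157653321573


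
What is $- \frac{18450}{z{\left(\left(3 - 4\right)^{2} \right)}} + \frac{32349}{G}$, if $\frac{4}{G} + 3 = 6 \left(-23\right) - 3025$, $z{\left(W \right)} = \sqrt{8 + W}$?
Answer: $- \frac{51220767}{2} \approx -2.561 \cdot 10^{7}$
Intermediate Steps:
$G = - \frac{2}{1583}$ ($G = \frac{4}{-3 + \left(6 \left(-23\right) - 3025\right)} = \frac{4}{-3 - 3163} = \frac{4}{-3166} = 4 \left(- \frac{1}{3166}\right) = - \frac{2}{1583} \approx -0.0012634$)
$- \frac{18450}{z{\left(\left(3 - 4\right)^{2} \right)}} + \frac{32349}{G} = - \frac{18450}{\sqrt{8 + \left(3 - 4\right)^{2}}} + \frac{32349}{- \frac{2}{1583}} = - \frac{18450}{\sqrt{8 + \left(-1\right)^{2}}} + 32349 \left(- \frac{1583}{2}\right) = - \frac{18450}{\sqrt{8 + 1}} - \frac{51208467}{2} = - \frac{18450}{\sqrt{9}} - \frac{51208467}{2} = - \frac{18450}{3} - \frac{51208467}{2} = \left(-18450\right) \frac{1}{3} - \frac{51208467}{2} = -6150 - \frac{51208467}{2} = - \frac{51220767}{2}$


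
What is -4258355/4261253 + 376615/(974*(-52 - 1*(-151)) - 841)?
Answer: 239563387184/81462373601 ≈ 2.9408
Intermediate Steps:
-4258355/4261253 + 376615/(974*(-52 - 1*(-151)) - 841) = -4258355*1/4261253 + 376615/(974*(-52 + 151) - 841) = -4258355/4261253 + 376615/(974*99 - 841) = -4258355/4261253 + 376615/(96426 - 841) = -4258355/4261253 + 376615/95585 = -4258355/4261253 + 376615*(1/95585) = -4258355/4261253 + 75323/19117 = 239563387184/81462373601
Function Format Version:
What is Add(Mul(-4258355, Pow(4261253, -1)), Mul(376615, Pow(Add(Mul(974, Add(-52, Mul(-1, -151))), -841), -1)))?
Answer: Rational(239563387184, 81462373601) ≈ 2.9408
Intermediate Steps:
Add(Mul(-4258355, Pow(4261253, -1)), Mul(376615, Pow(Add(Mul(974, Add(-52, Mul(-1, -151))), -841), -1))) = Add(Mul(-4258355, Rational(1, 4261253)), Mul(376615, Pow(Add(Mul(974, Add(-52, 151)), -841), -1))) = Add(Rational(-4258355, 4261253), Mul(376615, Pow(Add(Mul(974, 99), -841), -1))) = Add(Rational(-4258355, 4261253), Mul(376615, Pow(Add(96426, -841), -1))) = Add(Rational(-4258355, 4261253), Mul(376615, Pow(95585, -1))) = Add(Rational(-4258355, 4261253), Mul(376615, Rational(1, 95585))) = Add(Rational(-4258355, 4261253), Rational(75323, 19117)) = Rational(239563387184, 81462373601)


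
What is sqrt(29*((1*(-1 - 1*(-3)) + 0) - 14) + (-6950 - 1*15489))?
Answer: I*sqrt(22787) ≈ 150.95*I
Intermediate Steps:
sqrt(29*((1*(-1 - 1*(-3)) + 0) - 14) + (-6950 - 1*15489)) = sqrt(29*((1*(-1 + 3) + 0) - 14) + (-6950 - 15489)) = sqrt(29*((1*2 + 0) - 14) - 22439) = sqrt(29*((2 + 0) - 14) - 22439) = sqrt(29*(2 - 14) - 22439) = sqrt(29*(-12) - 22439) = sqrt(-348 - 22439) = sqrt(-22787) = I*sqrt(22787)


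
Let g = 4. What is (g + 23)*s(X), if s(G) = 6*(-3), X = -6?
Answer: -486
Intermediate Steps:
s(G) = -18
(g + 23)*s(X) = (4 + 23)*(-18) = 27*(-18) = -486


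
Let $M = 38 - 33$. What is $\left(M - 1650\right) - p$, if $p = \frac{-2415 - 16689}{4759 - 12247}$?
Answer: $- \frac{128509}{78} \approx -1647.6$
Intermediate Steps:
$M = 5$
$p = \frac{199}{78}$ ($p = - \frac{19104}{-7488} = \left(-19104\right) \left(- \frac{1}{7488}\right) = \frac{199}{78} \approx 2.5513$)
$\left(M - 1650\right) - p = \left(5 - 1650\right) - \frac{199}{78} = -1645 - \frac{199}{78} = - \frac{128509}{78}$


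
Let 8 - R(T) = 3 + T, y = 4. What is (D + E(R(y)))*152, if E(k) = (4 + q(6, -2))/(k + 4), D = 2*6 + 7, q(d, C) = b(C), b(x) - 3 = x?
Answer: 3040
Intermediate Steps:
b(x) = 3 + x
q(d, C) = 3 + C
R(T) = 5 - T (R(T) = 8 - (3 + T) = 8 + (-3 - T) = 5 - T)
D = 19 (D = 12 + 7 = 19)
E(k) = 5/(4 + k) (E(k) = (4 + (3 - 2))/(k + 4) = (4 + 1)/(4 + k) = 5/(4 + k))
(D + E(R(y)))*152 = (19 + 5/(4 + (5 - 1*4)))*152 = (19 + 5/(4 + (5 - 4)))*152 = (19 + 5/(4 + 1))*152 = (19 + 5/5)*152 = (19 + 5*(1/5))*152 = (19 + 1)*152 = 20*152 = 3040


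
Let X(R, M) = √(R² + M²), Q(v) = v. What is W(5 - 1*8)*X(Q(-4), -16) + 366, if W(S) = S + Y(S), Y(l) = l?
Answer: 366 - 24*√17 ≈ 267.05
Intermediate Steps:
W(S) = 2*S (W(S) = S + S = 2*S)
X(R, M) = √(M² + R²)
W(5 - 1*8)*X(Q(-4), -16) + 366 = (2*(5 - 1*8))*√((-16)² + (-4)²) + 366 = (2*(5 - 8))*√(256 + 16) + 366 = (2*(-3))*√272 + 366 = -24*√17 + 366 = 366 - 24*√17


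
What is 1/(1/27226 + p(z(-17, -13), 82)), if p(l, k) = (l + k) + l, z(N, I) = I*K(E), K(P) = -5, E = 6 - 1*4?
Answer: 27226/5771913 ≈ 0.0047170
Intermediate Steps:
E = 2 (E = 6 - 4 = 2)
z(N, I) = -5*I (z(N, I) = I*(-5) = -5*I)
p(l, k) = k + 2*l (p(l, k) = (k + l) + l = k + 2*l)
1/(1/27226 + p(z(-17, -13), 82)) = 1/(1/27226 + (82 + 2*(-5*(-13)))) = 1/(1/27226 + (82 + 2*65)) = 1/(1/27226 + (82 + 130)) = 1/(1/27226 + 212) = 1/(5771913/27226) = 27226/5771913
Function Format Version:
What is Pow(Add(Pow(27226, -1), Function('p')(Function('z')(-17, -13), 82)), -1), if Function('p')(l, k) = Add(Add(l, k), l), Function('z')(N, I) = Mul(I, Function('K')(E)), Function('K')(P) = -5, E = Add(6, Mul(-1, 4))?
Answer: Rational(27226, 5771913) ≈ 0.0047170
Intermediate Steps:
E = 2 (E = Add(6, -4) = 2)
Function('z')(N, I) = Mul(-5, I) (Function('z')(N, I) = Mul(I, -5) = Mul(-5, I))
Function('p')(l, k) = Add(k, Mul(2, l)) (Function('p')(l, k) = Add(Add(k, l), l) = Add(k, Mul(2, l)))
Pow(Add(Pow(27226, -1), Function('p')(Function('z')(-17, -13), 82)), -1) = Pow(Add(Pow(27226, -1), Add(82, Mul(2, Mul(-5, -13)))), -1) = Pow(Add(Rational(1, 27226), Add(82, Mul(2, 65))), -1) = Pow(Add(Rational(1, 27226), Add(82, 130)), -1) = Pow(Add(Rational(1, 27226), 212), -1) = Pow(Rational(5771913, 27226), -1) = Rational(27226, 5771913)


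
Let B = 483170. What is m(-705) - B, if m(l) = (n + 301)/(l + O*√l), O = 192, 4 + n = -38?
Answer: -2593173427/5367 - 2368*I*√705/1261245 ≈ -4.8317e+5 - 0.049851*I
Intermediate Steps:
n = -42 (n = -4 - 38 = -42)
m(l) = 259/(l + 192*√l) (m(l) = (-42 + 301)/(l + 192*√l) = 259/(l + 192*√l))
m(-705) - B = 259/(-705 + 192*√(-705)) - 1*483170 = 259/(-705 + 192*(I*√705)) - 483170 = 259/(-705 + 192*I*√705) - 483170 = -483170 + 259/(-705 + 192*I*√705)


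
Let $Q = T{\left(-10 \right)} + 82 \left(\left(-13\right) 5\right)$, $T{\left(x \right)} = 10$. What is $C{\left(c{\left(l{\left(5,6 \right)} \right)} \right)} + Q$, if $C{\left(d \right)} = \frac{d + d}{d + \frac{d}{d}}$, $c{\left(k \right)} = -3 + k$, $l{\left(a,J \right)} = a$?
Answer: $- \frac{15956}{3} \approx -5318.7$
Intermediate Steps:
$C{\left(d \right)} = \frac{2 d}{1 + d}$ ($C{\left(d \right)} = \frac{2 d}{d + 1} = \frac{2 d}{1 + d}$)
$Q = -5320$ ($Q = 10 + 82 \left(\left(-13\right) 5\right) = 10 + 82 \left(-65\right) = 10 - 5330 = -5320$)
$C{\left(c{\left(l{\left(5,6 \right)} \right)} \right)} + Q = \frac{2 \left(-3 + 5\right)}{1 + \left(-3 + 5\right)} - 5320 = 2 \cdot 2 \frac{1}{1 + 2} - 5320 = 2 \cdot 2 \cdot \frac{1}{3} - 5320 = \frac{4}{3} - 5320 = - \frac{15956}{3}$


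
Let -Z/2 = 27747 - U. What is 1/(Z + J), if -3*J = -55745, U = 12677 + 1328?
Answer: -3/26707 ≈ -0.00011233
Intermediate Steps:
U = 14005
J = 55745/3 (J = -1/3*(-55745) = 55745/3 ≈ 18582.)
Z = -27484 (Z = -2*(27747 - 1*14005) = -2*(27747 - 14005) = -2*13742 = -27484)
1/(Z + J) = 1/(-27484 + 55745/3) = 1/(-26707/3) = -3/26707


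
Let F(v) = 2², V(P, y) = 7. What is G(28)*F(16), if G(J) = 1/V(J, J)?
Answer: 4/7 ≈ 0.57143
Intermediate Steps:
F(v) = 4
G(J) = ⅐ (G(J) = 1/7 = ⅐)
G(28)*F(16) = (⅐)*4 = 4/7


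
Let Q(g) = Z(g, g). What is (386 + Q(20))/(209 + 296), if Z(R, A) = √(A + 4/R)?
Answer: 386/505 + √505/2525 ≈ 0.77326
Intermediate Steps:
Q(g) = √(g + 4/g)
(386 + Q(20))/(209 + 296) = (386 + √(20 + 4/20))/(209 + 296) = (386 + √(20 + 4*(1/20)))/505 = (386 + √(20 + ⅕))*(1/505) = (386 + √(101/5))*(1/505) = (386 + √505/5)*(1/505) = 386/505 + √505/2525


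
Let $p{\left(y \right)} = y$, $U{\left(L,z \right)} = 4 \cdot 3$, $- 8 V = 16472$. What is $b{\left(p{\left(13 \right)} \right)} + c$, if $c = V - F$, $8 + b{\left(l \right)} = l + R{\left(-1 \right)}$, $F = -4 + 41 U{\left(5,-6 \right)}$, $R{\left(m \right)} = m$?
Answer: $-2543$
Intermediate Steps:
$V = -2059$ ($V = \left(- \frac{1}{8}\right) 16472 = -2059$)
$U{\left(L,z \right)} = 12$
$F = 488$ ($F = -4 + 41 \cdot 12 = -4 + 492 = 488$)
$b{\left(l \right)} = -9 + l$ ($b{\left(l \right)} = -8 + \left(l - 1\right) = -8 + \left(-1 + l\right) = -9 + l$)
$c = -2547$ ($c = -2059 - 488 = -2547$)
$b{\left(p{\left(13 \right)} \right)} + c = \left(-9 + 13\right) - 2547 = 4 - 2547 = -2543$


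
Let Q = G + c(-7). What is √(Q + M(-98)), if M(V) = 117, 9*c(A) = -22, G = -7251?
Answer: 2*I*√16057/3 ≈ 84.478*I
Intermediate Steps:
c(A) = -22/9 (c(A) = (⅑)*(-22) = -22/9)
Q = -65281/9 (Q = -7251 - 22/9 = -65281/9 ≈ -7253.4)
√(Q + M(-98)) = √(-65281/9 + 117) = √(-64228/9) = 2*I*√16057/3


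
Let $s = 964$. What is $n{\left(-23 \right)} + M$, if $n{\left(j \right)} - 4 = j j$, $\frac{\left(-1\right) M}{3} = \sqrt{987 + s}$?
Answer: $533 - 3 \sqrt{1951} \approx 400.49$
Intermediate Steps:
$M = - 3 \sqrt{1951}$ ($M = - 3 \sqrt{987 + 964} = - 3 \sqrt{1951} \approx -132.51$)
$n{\left(j \right)} = 4 + j^{2}$ ($n{\left(j \right)} = 4 + j j = 4 + j^{2}$)
$n{\left(-23 \right)} + M = \left(4 + \left(-23\right)^{2}\right) - 3 \sqrt{1951} = \left(4 + 529\right) - 3 \sqrt{1951} = 533 - 3 \sqrt{1951}$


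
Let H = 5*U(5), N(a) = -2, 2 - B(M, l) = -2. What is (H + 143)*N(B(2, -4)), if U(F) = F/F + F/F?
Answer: -306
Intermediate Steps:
U(F) = 2 (U(F) = 1 + 1 = 2)
B(M, l) = 4 (B(M, l) = 2 - 1*(-2) = 2 + 2 = 4)
H = 10 (H = 5*2 = 10)
(H + 143)*N(B(2, -4)) = (10 + 143)*(-2) = 153*(-2) = -306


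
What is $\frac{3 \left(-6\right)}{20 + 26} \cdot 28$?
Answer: $- \frac{252}{23} \approx -10.957$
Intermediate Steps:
$\frac{3 \left(-6\right)}{20 + 26} \cdot 28 = \frac{1}{46} \left(-18\right) 28 = \left(- \frac{9}{23}\right) 28 = - \frac{252}{23}$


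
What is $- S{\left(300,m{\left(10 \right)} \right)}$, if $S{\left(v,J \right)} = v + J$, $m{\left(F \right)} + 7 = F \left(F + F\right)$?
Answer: $-493$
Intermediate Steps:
$m{\left(F \right)} = -7 + 2 F^{2}$ ($m{\left(F \right)} = -7 + F \left(F + F\right) = -7 + F 2 F = -7 + 2 F^{2}$)
$S{\left(v,J \right)} = J + v$
$- S{\left(300,m{\left(10 \right)} \right)} = - (\left(-7 + 2 \cdot 10^{2}\right) + 300) = - (\left(-7 + 2 \cdot 100\right) + 300) = - (\left(-7 + 200\right) + 300) = - (193 + 300) = \left(-1\right) 493 = -493$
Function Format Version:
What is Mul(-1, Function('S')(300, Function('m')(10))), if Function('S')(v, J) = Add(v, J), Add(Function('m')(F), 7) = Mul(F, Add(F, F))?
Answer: -493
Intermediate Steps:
Function('m')(F) = Add(-7, Mul(2, Pow(F, 2))) (Function('m')(F) = Add(-7, Mul(F, Add(F, F))) = Add(-7, Mul(F, Mul(2, F))) = Add(-7, Mul(2, Pow(F, 2))))
Function('S')(v, J) = Add(J, v)
Mul(-1, Function('S')(300, Function('m')(10))) = Mul(-1, Add(Add(-7, Mul(2, Pow(10, 2))), 300)) = Mul(-1, Add(Add(-7, Mul(2, 100)), 300)) = Mul(-1, Add(Add(-7, 200), 300)) = Mul(-1, Add(193, 300)) = Mul(-1, 493) = -493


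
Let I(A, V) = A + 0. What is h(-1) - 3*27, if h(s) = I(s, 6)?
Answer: -82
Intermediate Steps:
I(A, V) = A
h(s) = s
h(-1) - 3*27 = -1 - 3*27 = -1 - 81 = -82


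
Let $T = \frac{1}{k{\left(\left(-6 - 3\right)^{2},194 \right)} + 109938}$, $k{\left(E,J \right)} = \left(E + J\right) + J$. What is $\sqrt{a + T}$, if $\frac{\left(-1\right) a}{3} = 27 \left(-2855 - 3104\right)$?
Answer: $\frac{\sqrt{5883714933064078}}{110407} \approx 694.75$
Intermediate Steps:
$k{\left(E,J \right)} = E + 2 J$
$a = 482679$ ($a = - 3 \cdot 27 \left(-2855 - 3104\right) = - 3 \cdot 27 \left(-5959\right) = \left(-3\right) \left(-160893\right) = 482679$)
$T = \frac{1}{110407}$ ($T = \frac{1}{\left(\left(-6 - 3\right)^{2} + 2 \cdot 194\right) + 109938} = \frac{1}{\left(\left(-9\right)^{2} + 388\right) + 109938} = \frac{1}{\left(81 + 388\right) + 109938} = \frac{1}{469 + 109938} = \frac{1}{110407} \approx 9.0574 \cdot 10^{-6}$)
$\sqrt{a + T} = \sqrt{482679 + \frac{1}{110407}} = \sqrt{\frac{53291140354}{110407}} = \frac{\sqrt{5883714933064078}}{110407}$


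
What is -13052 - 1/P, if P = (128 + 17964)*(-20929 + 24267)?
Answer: -788224584993/60391096 ≈ -13052.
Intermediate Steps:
P = 60391096 (P = 18092*3338 = 60391096)
-13052 - 1/P = -13052 - 1/60391096 = -788224584993/60391096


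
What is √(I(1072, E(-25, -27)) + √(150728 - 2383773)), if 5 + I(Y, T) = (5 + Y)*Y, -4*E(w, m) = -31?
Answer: √(1154539 + I*√2233045) ≈ 1074.5 + 0.695*I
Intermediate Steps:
E(w, m) = 31/4 (E(w, m) = -¼*(-31) = 31/4)
I(Y, T) = -5 + Y*(5 + Y) (I(Y, T) = -5 + (5 + Y)*Y = -5 + Y*(5 + Y))
√(I(1072, E(-25, -27)) + √(150728 - 2383773)) = √((-5 + 1072² + 5*1072) + √(150728 - 2383773)) = √((-5 + 1149184 + 5360) + √(-2233045)) = √(1154539 + I*√2233045)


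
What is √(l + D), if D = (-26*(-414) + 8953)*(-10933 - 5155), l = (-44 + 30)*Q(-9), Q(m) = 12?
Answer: 4*I*√19825454 ≈ 17810.0*I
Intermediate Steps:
l = -168 (l = (-44 + 30)*12 = -14*12 = -168)
D = -317207096 (D = (10764 + 8953)*(-16088) = 19717*(-16088) = -317207096)
√(l + D) = √(-168 - 317207096) = √(-317207264) = 4*I*√19825454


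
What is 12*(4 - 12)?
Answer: -96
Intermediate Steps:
12*(4 - 12) = 12*(-8) = -96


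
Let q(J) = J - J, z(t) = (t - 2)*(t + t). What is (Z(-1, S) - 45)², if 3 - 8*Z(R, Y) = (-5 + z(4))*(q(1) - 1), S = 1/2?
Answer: 29929/16 ≈ 1870.6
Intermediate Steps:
z(t) = 2*t*(-2 + t) (z(t) = (-2 + t)*(2*t) = 2*t*(-2 + t))
S = ½ ≈ 0.50000
q(J) = 0
Z(R, Y) = 7/4 (Z(R, Y) = 3/8 - (-5 + 2*4*(-2 + 4))*(0 - 1)/8 = 3/8 - (-5 + 2*4*2)*(-1)/8 = 3/8 - (-5 + 16)*(-1)/8 = 3/8 - 11*(-1)/8 = 3/8 - ⅛*(-11) = 3/8 + 11/8 = 7/4)
(Z(-1, S) - 45)² = (7/4 - 45)² = (-173/4)² = 29929/16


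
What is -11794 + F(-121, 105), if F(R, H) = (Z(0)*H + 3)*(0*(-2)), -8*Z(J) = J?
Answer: -11794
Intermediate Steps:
Z(J) = -J/8
F(R, H) = 0 (F(R, H) = ((-⅛*0)*H + 3)*(0*(-2)) = (0*H + 3)*0 = (0 + 3)*0 = 3*0 = 0)
-11794 + F(-121, 105) = -11794 + 0 = -11794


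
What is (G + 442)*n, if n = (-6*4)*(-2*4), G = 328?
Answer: 147840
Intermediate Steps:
n = 192 (n = -24*(-8) = 192)
(G + 442)*n = (328 + 442)*192 = 770*192 = 147840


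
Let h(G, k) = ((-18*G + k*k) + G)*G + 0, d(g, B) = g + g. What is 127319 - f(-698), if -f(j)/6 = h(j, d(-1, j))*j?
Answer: 34698796199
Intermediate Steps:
d(g, B) = 2*g
h(G, k) = G*(k² - 17*G) (h(G, k) = ((-18*G + k²) + G)*G + 0 = ((k² - 18*G) + G)*G + 0 = (k² - 17*G)*G + 0 = G*(k² - 17*G) + 0 = G*(k² - 17*G))
f(j) = -6*j²*(4 - 17*j) (f(j) = -6*j*((2*(-1))² - 17*j)*j = -6*j*((-2)² - 17*j)*j = -6*j*(4 - 17*j)*j = -6*j²*(4 - 17*j))
127319 - f(-698) = 127319 - (-698)²*(-24 + 102*(-698)) = 127319 - 487204*(-24 - 71196) = 127319 - 487204*(-71220) = 127319 - 1*(-34698668880) = 127319 + 34698668880 = 34698796199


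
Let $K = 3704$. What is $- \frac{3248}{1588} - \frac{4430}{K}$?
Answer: $- \frac{2383179}{735244} \approx -3.2413$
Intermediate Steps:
$- \frac{3248}{1588} - \frac{4430}{K} = - \frac{3248}{1588} - \frac{4430}{3704} = \left(-3248\right) \frac{1}{1588} - \frac{2215}{1852} = - \frac{812}{397} - \frac{2215}{1852} = - \frac{2383179}{735244}$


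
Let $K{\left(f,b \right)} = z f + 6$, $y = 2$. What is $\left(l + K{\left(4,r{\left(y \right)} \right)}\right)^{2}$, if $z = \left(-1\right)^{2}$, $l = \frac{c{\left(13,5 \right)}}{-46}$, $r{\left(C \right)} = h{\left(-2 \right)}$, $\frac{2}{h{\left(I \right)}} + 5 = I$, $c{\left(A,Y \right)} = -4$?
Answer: $\frac{53824}{529} \approx 101.75$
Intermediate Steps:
$h{\left(I \right)} = \frac{2}{-5 + I}$
$r{\left(C \right)} = - \frac{2}{7}$ ($r{\left(C \right)} = \frac{2}{-5 - 2} = \frac{2}{-7} = 2 \left(- \frac{1}{7}\right) = - \frac{2}{7}$)
$l = \frac{2}{23}$ ($l = - \frac{4}{-46} = \left(-4\right) \left(- \frac{1}{46}\right) = \frac{2}{23} \approx 0.086957$)
$z = 1$
$K{\left(f,b \right)} = 6 + f$ ($K{\left(f,b \right)} = 1 f + 6 = f + 6 = 6 + f$)
$\left(l + K{\left(4,r{\left(y \right)} \right)}\right)^{2} = \left(\frac{2}{23} + \left(6 + 4\right)\right)^{2} = \left(\frac{2}{23} + 10\right)^{2} = \left(\frac{232}{23}\right)^{2} = \frac{53824}{529}$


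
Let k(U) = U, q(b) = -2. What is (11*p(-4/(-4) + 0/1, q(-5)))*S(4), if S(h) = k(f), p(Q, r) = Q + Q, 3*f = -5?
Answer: -110/3 ≈ -36.667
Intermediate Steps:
f = -5/3 (f = (⅓)*(-5) = -5/3 ≈ -1.6667)
p(Q, r) = 2*Q
S(h) = -5/3
(11*p(-4/(-4) + 0/1, q(-5)))*S(4) = (11*(2*(-4/(-4) + 0/1)))*(-5/3) = (11*(2*(-4*(-¼) + 0*1)))*(-5/3) = (11*(2*(1 + 0)))*(-5/3) = (11*(2*1))*(-5/3) = (11*2)*(-5/3) = 22*(-5/3) = -110/3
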